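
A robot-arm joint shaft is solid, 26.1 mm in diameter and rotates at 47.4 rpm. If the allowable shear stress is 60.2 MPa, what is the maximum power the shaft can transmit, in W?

1040 W

J = πd⁴/32 = π(0.0261)⁴/32 = 4.556×10^-8 m⁴.
T_max = τ_allow·J/r = 6.02×10^7 × 4.556×10^-8 / 0.0131 = 210.2 N·m.
ω = 2π·47.4/60 = 4.964 rad/s, so P_max = T_max·ω = 1043 W.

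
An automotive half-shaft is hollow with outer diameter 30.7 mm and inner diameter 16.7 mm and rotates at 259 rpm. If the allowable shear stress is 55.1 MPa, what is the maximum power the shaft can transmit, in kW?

J = π(d_o⁴ − d_i⁴)/32 = π(0.0307⁴ − 0.0167⁴)/32 = 7.957×10^-8 m⁴.
T_max = τ_allow·J/r = 5.51×10^7 × 7.957×10^-8 / 0.0153 = 285.6 N·m.
ω = 2π·259/60 = 27.12 rad/s, so P_max = T_max·ω = 7747 W.

7.75 kW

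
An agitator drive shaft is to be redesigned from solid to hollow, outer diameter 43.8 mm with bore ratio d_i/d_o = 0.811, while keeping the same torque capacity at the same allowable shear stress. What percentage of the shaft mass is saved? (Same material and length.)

Equal τ_max and T ⇒ the solid shaft needs d_s³ = d_o³(1−k⁴), so d_s = 43.8·(1−0.811⁴)^(1/3) = 36.26 mm.
Area ratio A_h/A_s = d_o²(1−k²)/d_s² = (1−k²)/(1−k⁴)^(2/3) = 0.4994.
Mass saving = 1 − 0.4994 = 50.1 %.

50.1 %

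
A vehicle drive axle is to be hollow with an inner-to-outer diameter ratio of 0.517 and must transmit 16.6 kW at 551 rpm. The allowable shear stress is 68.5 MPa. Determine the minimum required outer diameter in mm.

ω = 2π·551/60 = 57.70 rad/s, so T = P/ω = 16.6×10³ / 57.70 = 287.7 N·m.
For a hollow shaft with d_i/d_o = 0.517: τ_max = 16T/(π d_o³ (1−k⁴)), so d_o = [16T/(π τ_allow (1−k⁴))]^(1/3) = [16·287.7/(π·6.85×10^7·0.9286)]^(1/3) = 0.02845 m.

28.5 mm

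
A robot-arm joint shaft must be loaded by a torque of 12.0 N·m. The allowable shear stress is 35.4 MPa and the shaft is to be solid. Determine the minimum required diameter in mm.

For a solid shaft τ_max = 16T/(πd³), so d = (16T/(π τ_allow))^(1/3) = (16·12.00/(π·3.54×10^7))^(1/3) = 0.01200 m.

12.0 mm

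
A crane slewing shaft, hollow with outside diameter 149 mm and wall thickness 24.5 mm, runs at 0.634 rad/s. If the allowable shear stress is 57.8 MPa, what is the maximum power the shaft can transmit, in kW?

19.0 kW

J = π(d_o⁴ − d_i⁴)/32 = π(0.149⁴ − 0.100⁴)/32 = 3.857×10^-5 m⁴.
T_max = τ_allow·J/r = 5.78×10^7 × 3.857×10^-5 / 0.0745 = 29930 N·m.
ω = 0.634 rad/s, so P_max = T_max·ω = 1.897×10^4 W.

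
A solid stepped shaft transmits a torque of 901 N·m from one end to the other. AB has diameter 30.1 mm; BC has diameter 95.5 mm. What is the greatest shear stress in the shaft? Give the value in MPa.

168 MPa

Under the same torque, τ_max = 16T/(πd³) is largest where d is smallest — segment AB (d = 30.1 mm).
τ_max = 16·901.0/(π·(0.0301)³) = 1.683×10^8 Pa.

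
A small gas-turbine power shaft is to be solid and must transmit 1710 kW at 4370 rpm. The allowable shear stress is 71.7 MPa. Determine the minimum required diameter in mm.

64.3 mm

ω = 2π·4370/60 = 457.6 rad/s, so T = P/ω = 1710×10³ / 457.6 = 3737 N·m.
For a solid shaft τ_max = 16T/(πd³), so d = (16T/(π τ_allow))^(1/3) = (16·3737/(π·7.17×10^7))^(1/3) = 0.06427 m.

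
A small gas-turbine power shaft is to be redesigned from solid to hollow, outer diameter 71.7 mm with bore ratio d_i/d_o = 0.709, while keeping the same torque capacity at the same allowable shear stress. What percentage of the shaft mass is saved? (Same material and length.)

Equal τ_max and T ⇒ the solid shaft needs d_s³ = d_o³(1−k⁴), so d_s = 71.7·(1−0.709⁴)^(1/3) = 65.07 mm.
Area ratio A_h/A_s = d_o²(1−k²)/d_s² = (1−k²)/(1−k⁴)^(2/3) = 0.6039.
Mass saving = 1 − 0.6039 = 39.6 %.

39.6 %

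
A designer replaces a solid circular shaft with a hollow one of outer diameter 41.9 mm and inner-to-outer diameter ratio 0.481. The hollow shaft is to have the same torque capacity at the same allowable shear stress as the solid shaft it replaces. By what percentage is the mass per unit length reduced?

Equal τ_max and T ⇒ the solid shaft needs d_s³ = d_o³(1−k⁴), so d_s = 41.9·(1−0.481⁴)^(1/3) = 41.14 mm.
Area ratio A_h/A_s = d_o²(1−k²)/d_s² = (1−k²)/(1−k⁴)^(2/3) = 0.7974.
Mass saving = 1 − 0.7974 = 20.3 %.

20.3 %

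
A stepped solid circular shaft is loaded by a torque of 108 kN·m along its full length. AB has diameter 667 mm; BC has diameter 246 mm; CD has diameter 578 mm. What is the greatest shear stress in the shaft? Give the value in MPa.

36.9 MPa

Under the same torque, τ_max = 16T/(πd³) is largest where d is smallest — segment BC (d = 246 mm).
τ_max = 16·108000/(π·(0.246)³) = 3.695×10^7 Pa.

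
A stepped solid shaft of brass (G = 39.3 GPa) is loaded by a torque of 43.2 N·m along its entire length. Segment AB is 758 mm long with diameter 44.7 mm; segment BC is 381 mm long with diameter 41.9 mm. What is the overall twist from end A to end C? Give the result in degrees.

J_AB = π(0.0447)⁴/32 = 3.92×10^-7 m⁴; J_BC = π(0.0419)⁴/32 = 3.03×10^-7 m⁴.
θ = (T/G)·Σ L_i/J_i = (43.20/39.3×10⁹)·(0.758/3.92×10^-7 + 0.381/3.03×10^-7) = 3.510×10^-3 rad.

0.201°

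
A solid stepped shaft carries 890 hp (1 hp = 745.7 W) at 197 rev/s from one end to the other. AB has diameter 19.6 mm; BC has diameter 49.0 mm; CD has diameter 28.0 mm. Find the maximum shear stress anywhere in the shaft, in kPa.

ω = 2π·197 = 1238 rad/s, so T = P/ω = 890×745.7 / 1238 = 536.2 N·m.
Under the same torque, τ_max = 16T/(πd³) is largest where d is smallest — segment AB (d = 19.6 mm).
τ_max = 16·536.2/(π·(0.0196)³) = 3.627×10^8 Pa.

363000 kPa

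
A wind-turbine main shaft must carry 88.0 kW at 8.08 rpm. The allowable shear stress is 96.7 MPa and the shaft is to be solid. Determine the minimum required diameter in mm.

176 mm

ω = 2π·8.08/60 = 0.8461 rad/s, so T = P/ω = 88.0×10³ / 0.8461 = 104000 N·m.
For a solid shaft τ_max = 16T/(πd³), so d = (16T/(π τ_allow))^(1/3) = (16·104000/(π·9.67×10^7))^(1/3) = 0.1763 m.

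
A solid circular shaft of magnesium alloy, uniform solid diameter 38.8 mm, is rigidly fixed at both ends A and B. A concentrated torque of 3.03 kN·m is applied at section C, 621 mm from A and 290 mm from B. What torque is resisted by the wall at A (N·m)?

With uniform GJ and both ends fixed, compatibility θ_AC = θ_CB gives T_A·a = T_B·b, together with T_A + T_B = T₀.
T_A = T₀·b/(a+b) = 3030·290/911.0 = 964.5 N·m; T_B = 2065 N·m.

965 N·m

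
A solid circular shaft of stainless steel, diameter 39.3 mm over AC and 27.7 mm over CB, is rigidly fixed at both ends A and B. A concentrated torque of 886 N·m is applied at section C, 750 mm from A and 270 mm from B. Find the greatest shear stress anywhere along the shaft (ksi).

Compatibility: T_A·a/J_AC = T_B·b/J_CB with T_A + T_B = T₀.
J_AC = 2.34×10^-7 m⁴, J_CB = 5.78×10^-8 m⁴, so T_A = T₀·(J_AC/a)/((J_AC/a)+(J_CB/b)) = 525.6 N·m, T_B = 360.4 N·m.
τ in each portion: τ_AC = 4.41×10^7 Pa, τ_CB = 8.64×10^7 Pa; maximum is in CB.
τ_max = T_CB·r/J = 360.4·0.0138/5.78×10^-8 = 8.635×10^7 Pa.

12.5 ksi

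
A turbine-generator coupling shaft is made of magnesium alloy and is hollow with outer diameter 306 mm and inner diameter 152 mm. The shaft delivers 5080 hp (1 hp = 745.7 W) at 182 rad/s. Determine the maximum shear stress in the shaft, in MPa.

3.94 MPa

ω = 182 rad/s, so T = P/ω = 5080×745.7 / 182.0 = 20810 N·m.
J = π(d_o⁴ − d_i⁴)/32 = π(0.306⁴ − 0.152⁴)/32 = 8.084×10^-4 m⁴.
τ_max = T·r/J = 20810 × 0.153 / 8.084×10^-4 = 3.940×10^6 Pa.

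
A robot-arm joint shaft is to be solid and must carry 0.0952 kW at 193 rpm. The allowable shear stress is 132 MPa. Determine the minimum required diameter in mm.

ω = 2π·193/60 = 20.21 rad/s, so T = P/ω = 0.0952×10³ / 20.21 = 4.710 N·m.
For a solid shaft τ_max = 16T/(πd³), so d = (16T/(π τ_allow))^(1/3) = (16·4.710/(π·1.32×10^8))^(1/3) = 0.005664 m.

5.66 mm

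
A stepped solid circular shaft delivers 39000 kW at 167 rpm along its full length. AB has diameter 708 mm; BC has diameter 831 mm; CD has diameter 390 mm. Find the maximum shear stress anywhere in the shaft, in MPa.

191 MPa

ω = 2π·167/60 = 17.49 rad/s, so T = P/ω = 39000×10³ / 17.49 = 2.230e6 N·m.
Under the same torque, τ_max = 16T/(πd³) is largest where d is smallest — segment CD (d = 390 mm).
τ_max = 16·2.230e6/(π·(0.390)³) = 1.915×10^8 Pa.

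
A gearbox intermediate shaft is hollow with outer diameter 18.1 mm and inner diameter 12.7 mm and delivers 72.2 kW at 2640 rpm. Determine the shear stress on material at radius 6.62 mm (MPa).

ω = 2π·2640/60 = 276.5 rad/s, so T = P/ω = 72.2×10³ / 276.5 = 261.2 N·m.
J = π(d_o⁴ − d_i⁴)/32 = π(0.0181⁴ − 0.0127⁴)/32 = 7.983×10^-9 m⁴.
Shear stress varies linearly with radius: τ = T·r/J = 261.2 × 0.00662 / 7.983×10^-9 = 2.166×10^8 Pa.

217 MPa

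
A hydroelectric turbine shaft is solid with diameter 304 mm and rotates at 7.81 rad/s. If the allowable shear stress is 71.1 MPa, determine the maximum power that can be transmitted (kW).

3060 kW

J = πd⁴/32 = π(0.304)⁴/32 = 8.385×10^-4 m⁴.
T_max = τ_allow·J/r = 7.11×10^7 × 8.385×10^-4 / 0.152 = 392200 N·m.
ω = 7.81 rad/s, so P_max = T_max·ω = 3.063×10^6 W.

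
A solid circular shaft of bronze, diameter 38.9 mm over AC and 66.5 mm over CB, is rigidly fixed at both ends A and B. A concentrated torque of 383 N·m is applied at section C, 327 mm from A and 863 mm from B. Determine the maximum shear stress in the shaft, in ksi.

1.13 ksi

Compatibility: T_A·a/J_AC = T_B·b/J_CB with T_A + T_B = T₀.
J_AC = 2.25×10^-7 m⁴, J_CB = 1.92×10^-6 m⁴, so T_A = T₀·(J_AC/a)/((J_AC/a)+(J_CB/b)) = 90.41 N·m, T_B = 292.6 N·m.
τ in each portion: τ_AC = 7.82×10^6 Pa, τ_CB = 5.07×10^6 Pa; maximum is in AC.
τ_max = T_AC·r/J = 90.41·0.0194/2.25×10^-7 = 7.823×10^6 Pa.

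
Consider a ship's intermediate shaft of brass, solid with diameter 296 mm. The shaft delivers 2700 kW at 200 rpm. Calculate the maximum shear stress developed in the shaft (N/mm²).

25.3 N/mm²

ω = 2π·200/60 = 20.94 rad/s, so T = P/ω = 2700×10³ / 20.94 = 128900 N·m.
J = πd⁴/32 = π(0.296)⁴/32 = 7.536×10^-4 m⁴.
τ_max = T·r/J = 128900 × 0.148 / 7.536×10^-4 = 2.532×10^7 Pa.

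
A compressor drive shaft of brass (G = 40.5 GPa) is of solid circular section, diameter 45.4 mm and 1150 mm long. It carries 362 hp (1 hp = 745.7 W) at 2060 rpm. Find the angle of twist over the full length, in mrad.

85.2 mrad

ω = 2π·2060/60 = 215.7 rad/s, so T = P/ω = 362×745.7 / 215.7 = 1251 N·m.
J = πd⁴/32 = π(0.0454)⁴/32 = 4.171×10^-7 m⁴.
θ = T·L/(G·J) = 1251 × 1.15 / (40.5×10⁹ × 4.171×10^-7) = 0.08519 rad.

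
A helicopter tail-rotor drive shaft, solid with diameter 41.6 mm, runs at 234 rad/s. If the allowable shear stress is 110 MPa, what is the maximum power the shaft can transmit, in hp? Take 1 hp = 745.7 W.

J = πd⁴/32 = π(0.0416)⁴/32 = 2.940×10^-7 m⁴.
T_max = τ_allow·J/r = 1.10×10^8 × 2.940×10^-7 / 0.0208 = 1555 N·m.
ω = 234 rad/s, so P_max = T_max·ω = 3.638×10^5 W.

488 hp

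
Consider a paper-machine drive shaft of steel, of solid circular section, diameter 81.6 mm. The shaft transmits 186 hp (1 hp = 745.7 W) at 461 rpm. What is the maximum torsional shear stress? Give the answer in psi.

3910 psi

ω = 2π·461/60 = 48.28 rad/s, so T = P/ω = 186×745.7 / 48.28 = 2873 N·m.
J = πd⁴/32 = π(0.0816)⁴/32 = 4.353×10^-6 m⁴.
τ_max = T·r/J = 2873 × 0.0408 / 4.353×10^-6 = 2.693×10^7 Pa.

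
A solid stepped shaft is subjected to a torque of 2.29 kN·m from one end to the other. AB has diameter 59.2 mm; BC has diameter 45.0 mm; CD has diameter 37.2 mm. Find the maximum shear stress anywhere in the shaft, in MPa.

227 MPa

Under the same torque, τ_max = 16T/(πd³) is largest where d is smallest — segment CD (d = 37.2 mm).
τ_max = 16·2290/(π·(0.0372)³) = 2.266×10^8 Pa.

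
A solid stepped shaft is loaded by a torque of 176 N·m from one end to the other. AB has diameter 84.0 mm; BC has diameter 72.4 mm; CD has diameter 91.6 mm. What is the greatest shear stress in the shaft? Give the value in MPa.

Under the same torque, τ_max = 16T/(πd³) is largest where d is smallest — segment BC (d = 72.4 mm).
τ_max = 16·176.0/(π·(0.0724)³) = 2.362×10^6 Pa.

2.36 MPa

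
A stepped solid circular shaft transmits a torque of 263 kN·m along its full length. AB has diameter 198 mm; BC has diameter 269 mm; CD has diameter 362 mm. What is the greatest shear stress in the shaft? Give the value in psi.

Under the same torque, τ_max = 16T/(πd³) is largest where d is smallest — segment AB (d = 198 mm).
τ_max = 16·263000/(π·(0.198)³) = 1.726×10^8 Pa.

25000 psi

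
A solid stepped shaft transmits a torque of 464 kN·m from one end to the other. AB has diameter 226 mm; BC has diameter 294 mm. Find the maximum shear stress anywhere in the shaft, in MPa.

Under the same torque, τ_max = 16T/(πd³) is largest where d is smallest — segment AB (d = 226 mm).
τ_max = 16·464000/(π·(0.226)³) = 2.047×10^8 Pa.

205 MPa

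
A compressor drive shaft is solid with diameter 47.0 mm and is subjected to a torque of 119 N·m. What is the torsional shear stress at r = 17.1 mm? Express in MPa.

4.25 MPa

J = πd⁴/32 = π(0.0470)⁴/32 = 4.791×10^-7 m⁴.
Shear stress varies linearly with radius: τ = T·r/J = 119.0 × 0.0171 / 4.791×10^-7 = 4.248×10^6 Pa.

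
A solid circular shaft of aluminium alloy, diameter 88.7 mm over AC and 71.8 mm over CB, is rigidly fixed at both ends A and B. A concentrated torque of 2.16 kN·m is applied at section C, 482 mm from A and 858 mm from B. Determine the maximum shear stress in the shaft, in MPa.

12.7 MPa

Compatibility: T_A·a/J_AC = T_B·b/J_CB with T_A + T_B = T₀.
J_AC = 6.08×10^-6 m⁴, J_CB = 2.61×10^-6 m⁴, so T_A = T₀·(J_AC/a)/((J_AC/a)+(J_CB/b)) = 1740 N·m, T_B = 419.7 N·m.
τ in each portion: τ_AC = 1.27×10^7 Pa, τ_CB = 5.78×10^6 Pa; maximum is in AC.
τ_max = T_AC·r/J = 1740·0.0444/6.08×10^-6 = 1.270×10^7 Pa.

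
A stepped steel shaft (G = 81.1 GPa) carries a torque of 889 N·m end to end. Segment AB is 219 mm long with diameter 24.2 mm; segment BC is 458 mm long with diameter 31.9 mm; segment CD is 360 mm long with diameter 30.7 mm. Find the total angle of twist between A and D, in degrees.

9.51°

J_AB = π(0.0242)⁴/32 = 3.37×10^-8 m⁴; J_BC = π(0.0319)⁴/32 = 1.02×10^-7 m⁴; J_CD = π(0.0307)⁴/32 = 8.72×10^-8 m⁴.
θ = (T/G)·Σ L_i/J_i = (889.0/81.1×10⁹)·(0.219/3.37×10^-8 + 0.458/1.02×10^-7 + 0.360/8.72×10^-8) = 0.1659 rad.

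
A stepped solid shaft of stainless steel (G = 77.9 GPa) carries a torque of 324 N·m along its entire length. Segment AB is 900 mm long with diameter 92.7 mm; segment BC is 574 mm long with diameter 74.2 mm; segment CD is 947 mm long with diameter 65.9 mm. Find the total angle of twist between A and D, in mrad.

J_AB = π(0.0927)⁴/32 = 7.25×10^-6 m⁴; J_BC = π(0.0742)⁴/32 = 2.98×10^-6 m⁴; J_CD = π(0.0659)⁴/32 = 1.85×10^-6 m⁴.
θ = (T/G)·Σ L_i/J_i = (324.0/77.9×10⁹)·(0.900/7.25×10^-6 + 0.574/2.98×10^-6 + 0.947/1.85×10^-6) = 3.446×10^-3 rad.

3.45 mrad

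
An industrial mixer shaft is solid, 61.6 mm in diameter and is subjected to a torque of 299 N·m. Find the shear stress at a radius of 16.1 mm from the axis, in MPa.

3.41 MPa

J = πd⁴/32 = π(0.0616)⁴/32 = 1.414×10^-6 m⁴.
Shear stress varies linearly with radius: τ = T·r/J = 299.0 × 0.0161 / 1.414×10^-6 = 3.405×10^6 Pa.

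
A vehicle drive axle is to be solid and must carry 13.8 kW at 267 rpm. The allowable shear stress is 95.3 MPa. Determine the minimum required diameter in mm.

29.8 mm

ω = 2π·267/60 = 27.96 rad/s, so T = P/ω = 13.8×10³ / 27.96 = 493.6 N·m.
For a solid shaft τ_max = 16T/(πd³), so d = (16T/(π τ_allow))^(1/3) = (16·493.6/(π·9.53×10^7))^(1/3) = 0.02977 m.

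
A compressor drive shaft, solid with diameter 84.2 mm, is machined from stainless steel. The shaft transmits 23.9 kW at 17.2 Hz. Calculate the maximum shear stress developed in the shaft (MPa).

1.89 MPa

ω = 2π·17.2 = 108.1 rad/s, so T = P/ω = 23.9×10³ / 108.1 = 221.2 N·m.
J = πd⁴/32 = π(0.0842)⁴/32 = 4.935×10^-6 m⁴.
τ_max = T·r/J = 221.2 × 0.0421 / 4.935×10^-6 = 1.887×10^6 Pa.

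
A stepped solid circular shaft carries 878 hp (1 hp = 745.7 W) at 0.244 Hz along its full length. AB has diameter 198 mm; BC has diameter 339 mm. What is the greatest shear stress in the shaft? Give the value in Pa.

2.80e8 Pa

ω = 2π·0.244 = 1.533 rad/s, so T = P/ω = 878×745.7 / 1.533 = 427100 N·m.
Under the same torque, τ_max = 16T/(πd³) is largest where d is smallest — segment AB (d = 198 mm).
τ_max = 16·427100/(π·(0.198)³) = 2.802×10^8 Pa.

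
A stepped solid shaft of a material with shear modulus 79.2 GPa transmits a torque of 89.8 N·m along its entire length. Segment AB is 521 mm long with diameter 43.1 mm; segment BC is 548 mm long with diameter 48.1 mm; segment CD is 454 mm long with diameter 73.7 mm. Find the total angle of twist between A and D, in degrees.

J_AB = π(0.0431)⁴/32 = 3.39×10^-7 m⁴; J_BC = π(0.0481)⁴/32 = 5.26×10^-7 m⁴; J_CD = π(0.0737)⁴/32 = 2.90×10^-6 m⁴.
θ = (T/G)·Σ L_i/J_i = (89.80/79.2×10⁹)·(0.521/3.39×10^-7 + 0.548/5.26×10^-7 + 0.454/2.90×10^-6) = 3.104×10^-3 rad.

0.178°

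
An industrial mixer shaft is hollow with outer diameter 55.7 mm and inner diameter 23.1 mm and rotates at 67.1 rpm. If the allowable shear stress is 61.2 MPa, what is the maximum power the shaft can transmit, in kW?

14.2 kW

J = π(d_o⁴ − d_i⁴)/32 = π(0.0557⁴ − 0.0231⁴)/32 = 9.170×10^-7 m⁴.
T_max = τ_allow·J/r = 6.12×10^7 × 9.170×10^-7 / 0.0278 = 2015 N·m.
ω = 2π·67.1/60 = 7.027 rad/s, so P_max = T_max·ω = 1.416×10^4 W.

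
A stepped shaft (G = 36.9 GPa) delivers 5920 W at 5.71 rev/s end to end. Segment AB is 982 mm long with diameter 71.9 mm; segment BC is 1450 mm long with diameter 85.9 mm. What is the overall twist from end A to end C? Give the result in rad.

ω = 2π·5.71 = 35.88 rad/s, so T = P/ω = 5920 / 35.88 = 165.0 N·m.
J_AB = π(0.0719)⁴/32 = 2.62×10^-6 m⁴; J_BC = π(0.0859)⁴/32 = 5.35×10^-6 m⁴.
θ = (T/G)·Σ L_i/J_i = (165.0/36.9×10⁹)·(0.982/2.62×10^-6 + 1.45/5.35×10^-6) = 2.887×10^-3 rad.

0.00289 rad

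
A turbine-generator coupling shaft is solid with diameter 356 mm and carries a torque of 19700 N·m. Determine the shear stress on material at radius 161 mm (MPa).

2.01 MPa

J = πd⁴/32 = π(0.356)⁴/32 = 1.577×10^-3 m⁴.
Shear stress varies linearly with radius: τ = T·r/J = 19700 × 0.161 / 1.577×10^-3 = 2.011×10^6 Pa.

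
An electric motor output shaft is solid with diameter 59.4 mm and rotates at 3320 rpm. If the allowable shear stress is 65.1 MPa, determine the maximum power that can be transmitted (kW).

931 kW

J = πd⁴/32 = π(0.0594)⁴/32 = 1.222×10^-6 m⁴.
T_max = τ_allow·J/r = 6.51×10^7 × 1.222×10^-6 / 0.0297 = 2679 N·m.
ω = 2π·3320/60 = 347.7 rad/s, so P_max = T_max·ω = 9.314×10^5 W.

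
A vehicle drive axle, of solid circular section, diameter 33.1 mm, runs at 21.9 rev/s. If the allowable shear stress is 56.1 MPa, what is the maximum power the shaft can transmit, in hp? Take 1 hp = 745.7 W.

J = πd⁴/32 = π(0.0331)⁴/32 = 1.178×10^-7 m⁴.
T_max = τ_allow·J/r = 5.61×10^7 × 1.178×10^-7 / 0.0166 = 399.5 N·m.
ω = 2π·21.9 = 137.6 rad/s, so P_max = T_max·ω = 5.497×10^4 W.

73.7 hp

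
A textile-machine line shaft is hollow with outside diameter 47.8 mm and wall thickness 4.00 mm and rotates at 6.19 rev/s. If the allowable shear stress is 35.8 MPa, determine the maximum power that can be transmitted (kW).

J = π(d_o⁴ − d_i⁴)/32 = π(0.0478⁴ − 0.0398⁴)/32 = 2.662×10^-7 m⁴.
T_max = τ_allow·J/r = 3.58×10^7 × 2.662×10^-7 / 0.0239 = 398.7 N·m.
ω = 2π·6.19 = 38.89 rad/s, so P_max = T_max·ω = 1.551×10^4 W.

15.5 kW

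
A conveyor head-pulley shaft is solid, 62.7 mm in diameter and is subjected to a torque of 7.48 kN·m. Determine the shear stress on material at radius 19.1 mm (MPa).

J = πd⁴/32 = π(0.0627)⁴/32 = 1.517×10^-6 m⁴.
Shear stress varies linearly with radius: τ = T·r/J = 7480 × 0.0191 / 1.517×10^-6 = 9.416×10^7 Pa.

94.2 MPa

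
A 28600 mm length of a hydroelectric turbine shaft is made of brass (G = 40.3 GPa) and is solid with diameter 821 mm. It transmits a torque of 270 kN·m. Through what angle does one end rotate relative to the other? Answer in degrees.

J = πd⁴/32 = π(0.821)⁴/32 = 0.04460 m⁴.
θ = T·L/(G·J) = 270000 × 28.6 / (40.3×10⁹ × 0.04460) = 4.296×10^-3 rad.

0.246°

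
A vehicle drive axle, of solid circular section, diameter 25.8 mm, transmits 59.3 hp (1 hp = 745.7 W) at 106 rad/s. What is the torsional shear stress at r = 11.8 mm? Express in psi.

ω = 106 rad/s, so T = P/ω = 59.3×745.7 / 106.0 = 417.2 N·m.
J = πd⁴/32 = π(0.0258)⁴/32 = 4.350×10^-8 m⁴.
Shear stress varies linearly with radius: τ = T·r/J = 417.2 × 0.0118 / 4.350×10^-8 = 1.132×10^8 Pa.

16400 psi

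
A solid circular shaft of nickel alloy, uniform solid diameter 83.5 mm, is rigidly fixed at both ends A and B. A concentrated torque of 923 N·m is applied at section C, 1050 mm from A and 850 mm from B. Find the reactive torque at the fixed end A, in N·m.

413 N·m

With uniform GJ and both ends fixed, compatibility θ_AC = θ_CB gives T_A·a = T_B·b, together with T_A + T_B = T₀.
T_A = T₀·b/(a+b) = 923.0·850/1900 = 412.9 N·m; T_B = 510.1 N·m.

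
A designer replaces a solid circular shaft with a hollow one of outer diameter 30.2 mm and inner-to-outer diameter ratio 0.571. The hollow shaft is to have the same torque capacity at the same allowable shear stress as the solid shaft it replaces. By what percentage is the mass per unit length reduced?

Equal τ_max and T ⇒ the solid shaft needs d_s³ = d_o³(1−k⁴), so d_s = 30.2·(1−0.571⁴)^(1/3) = 29.09 mm.
Area ratio A_h/A_s = d_o²(1−k²)/d_s² = (1−k²)/(1−k⁴)^(2/3) = 0.7264.
Mass saving = 1 − 0.7264 = 27.4 %.

27.4 %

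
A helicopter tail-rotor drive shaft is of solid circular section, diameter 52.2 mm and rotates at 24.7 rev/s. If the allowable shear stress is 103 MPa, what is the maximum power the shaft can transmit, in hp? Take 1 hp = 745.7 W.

J = πd⁴/32 = π(0.0522)⁴/32 = 7.289×10^-7 m⁴.
T_max = τ_allow·J/r = 1.03×10^8 × 7.289×10^-7 / 0.0261 = 2877 N·m.
ω = 2π·24.7 = 155.2 rad/s, so P_max = T_max·ω = 4.464×10^5 W.

599 hp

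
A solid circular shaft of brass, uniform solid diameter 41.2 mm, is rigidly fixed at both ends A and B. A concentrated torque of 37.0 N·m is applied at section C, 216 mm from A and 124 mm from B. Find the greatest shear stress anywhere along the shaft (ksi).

0.248 ksi

With uniform GJ and both ends fixed, compatibility θ_AC = θ_CB gives T_A·a = T_B·b, together with T_A + T_B = T₀.
T_A = T₀·b/(a+b) = 37.00·124/340.0 = 13.49 N·m; T_B = 23.51 N·m.
τ in each portion: τ_AC = 9.83×10^5 Pa, τ_CB = 1.71×10^6 Pa; maximum is in CB.
τ_max = T_CB·r/J = 23.51·0.0206/2.83×10^-7 = 1.712×10^6 Pa.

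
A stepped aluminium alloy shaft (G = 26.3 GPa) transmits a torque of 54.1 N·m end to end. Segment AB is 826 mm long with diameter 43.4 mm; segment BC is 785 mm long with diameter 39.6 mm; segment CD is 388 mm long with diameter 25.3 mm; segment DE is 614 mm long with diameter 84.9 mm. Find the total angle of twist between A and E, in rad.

J_AB = π(0.0434)⁴/32 = 3.48×10^-7 m⁴; J_BC = π(0.0396)⁴/32 = 2.41×10^-7 m⁴; J_CD = π(0.0253)⁴/32 = 4.02×10^-8 m⁴; J_DE = π(0.0849)⁴/32 = 5.10×10^-6 m⁴.
θ = (T/G)·Σ L_i/J_i = (54.10/26.3×10⁹)·(0.826/3.48×10^-7 + 0.785/2.41×10^-7 + 0.388/4.02×10^-8 + 0.614/5.10×10^-6) = 0.03166 rad.

0.0317 rad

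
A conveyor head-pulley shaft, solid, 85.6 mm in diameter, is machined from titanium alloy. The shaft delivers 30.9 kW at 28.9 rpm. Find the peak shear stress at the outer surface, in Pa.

ω = 2π·28.9/60 = 3.026 rad/s, so T = P/ω = 30.9×10³ / 3.026 = 10210 N·m.
J = πd⁴/32 = π(0.0856)⁴/32 = 5.271×10^-6 m⁴.
τ_max = T·r/J = 10210 × 0.0428 / 5.271×10^-6 = 8.291×10^7 Pa.

8.29e7 Pa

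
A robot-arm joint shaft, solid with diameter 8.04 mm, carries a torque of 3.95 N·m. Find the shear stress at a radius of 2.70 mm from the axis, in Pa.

J = πd⁴/32 = π(0.00804)⁴/32 = 4.102×10^-10 m⁴.
Shear stress varies linearly with radius: τ = T·r/J = 3.950 × 0.00270 / 4.102×10^-10 = 2.600×10^7 Pa.

2.60e7 Pa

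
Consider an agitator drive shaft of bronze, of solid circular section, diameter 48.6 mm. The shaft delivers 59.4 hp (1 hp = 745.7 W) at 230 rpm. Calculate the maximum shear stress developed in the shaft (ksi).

ω = 2π·230/60 = 24.09 rad/s, so T = P/ω = 59.4×745.7 / 24.09 = 1839 N·m.
J = πd⁴/32 = π(0.0486)⁴/32 = 5.477×10^-7 m⁴.
τ_max = T·r/J = 1839 × 0.0243 / 5.477×10^-7 = 8.159×10^7 Pa.

11.8 ksi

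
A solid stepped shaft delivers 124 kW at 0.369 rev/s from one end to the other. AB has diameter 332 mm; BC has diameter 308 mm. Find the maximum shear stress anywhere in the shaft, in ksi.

1.35 ksi

ω = 2π·0.369 = 2.318 rad/s, so T = P/ω = 124×10³ / 2.318 = 53480 N·m.
Under the same torque, τ_max = 16T/(πd³) is largest where d is smallest — segment BC (d = 308 mm).
τ_max = 16·53480/(π·(0.308)³) = 9.323×10^6 Pa.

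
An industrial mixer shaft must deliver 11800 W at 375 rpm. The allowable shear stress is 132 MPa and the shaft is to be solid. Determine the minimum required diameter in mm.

22.6 mm

ω = 2π·375/60 = 39.27 rad/s, so T = P/ω = 11800 / 39.27 = 300.5 N·m.
For a solid shaft τ_max = 16T/(πd³), so d = (16T/(π τ_allow))^(1/3) = (16·300.5/(π·1.32×10^8))^(1/3) = 0.02263 m.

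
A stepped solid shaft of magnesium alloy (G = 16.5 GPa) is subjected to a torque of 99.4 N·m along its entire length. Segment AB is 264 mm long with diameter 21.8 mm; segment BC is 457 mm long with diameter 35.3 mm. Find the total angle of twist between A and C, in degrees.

5.14°

J_AB = π(0.0218)⁴/32 = 2.22×10^-8 m⁴; J_BC = π(0.0353)⁴/32 = 1.52×10^-7 m⁴.
θ = (T/G)·Σ L_i/J_i = (99.40/16.5×10⁹)·(0.264/2.22×10^-8 + 0.457/1.52×10^-7) = 0.08979 rad.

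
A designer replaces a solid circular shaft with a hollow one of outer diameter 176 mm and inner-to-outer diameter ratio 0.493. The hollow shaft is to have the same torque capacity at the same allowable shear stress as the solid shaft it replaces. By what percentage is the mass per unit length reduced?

21.2 %

Equal τ_max and T ⇒ the solid shaft needs d_s³ = d_o³(1−k⁴), so d_s = 176·(1−0.493⁴)^(1/3) = 172.5 mm.
Area ratio A_h/A_s = d_o²(1−k²)/d_s² = (1−k²)/(1−k⁴)^(2/3) = 0.7883.
Mass saving = 1 − 0.7883 = 21.2 %.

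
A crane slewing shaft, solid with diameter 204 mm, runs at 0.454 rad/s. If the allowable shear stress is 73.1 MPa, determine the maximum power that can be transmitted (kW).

J = πd⁴/32 = π(0.204)⁴/32 = 1.700×10^-4 m⁴.
T_max = τ_allow·J/r = 7.31×10^7 × 1.700×10^-4 / 0.102 = 121900 N·m.
ω = 0.454 rad/s, so P_max = T_max·ω = 5.532×10^4 W.

55.3 kW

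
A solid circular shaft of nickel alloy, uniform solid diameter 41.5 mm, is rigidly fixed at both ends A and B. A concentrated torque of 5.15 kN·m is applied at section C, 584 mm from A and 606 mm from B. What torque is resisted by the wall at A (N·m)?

2620 N·m

With uniform GJ and both ends fixed, compatibility θ_AC = θ_CB gives T_A·a = T_B·b, together with T_A + T_B = T₀.
T_A = T₀·b/(a+b) = 5150·606/1190 = 2623 N·m; T_B = 2527 N·m.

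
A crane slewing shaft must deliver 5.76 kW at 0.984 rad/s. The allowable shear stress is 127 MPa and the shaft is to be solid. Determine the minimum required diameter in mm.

61.7 mm

ω = 0.984 rad/s, so T = P/ω = 5.76×10³ / 0.9840 = 5854 N·m.
For a solid shaft τ_max = 16T/(πd³), so d = (16T/(π τ_allow))^(1/3) = (16·5854/(π·1.27×10^8))^(1/3) = 0.06169 m.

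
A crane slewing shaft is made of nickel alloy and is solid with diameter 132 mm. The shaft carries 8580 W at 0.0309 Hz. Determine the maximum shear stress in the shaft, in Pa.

ω = 2π·0.0309 = 0.1942 rad/s, so T = P/ω = 8580 / 0.1942 = 44190 N·m.
J = πd⁴/32 = π(0.132)⁴/32 = 2.981×10^-5 m⁴.
τ_max = T·r/J = 44190 × 0.0660 / 2.981×10^-5 = 9.786×10^7 Pa.

9.79e7 Pa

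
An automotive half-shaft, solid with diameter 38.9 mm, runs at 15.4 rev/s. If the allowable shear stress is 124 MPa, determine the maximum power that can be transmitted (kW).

J = πd⁴/32 = π(0.0389)⁴/32 = 2.248×10^-7 m⁴.
T_max = τ_allow·J/r = 1.24×10^8 × 2.248×10^-7 / 0.0194 = 1433 N·m.
ω = 2π·15.4 = 96.76 rad/s, so P_max = T_max·ω = 1.387×10^5 W.

139 kW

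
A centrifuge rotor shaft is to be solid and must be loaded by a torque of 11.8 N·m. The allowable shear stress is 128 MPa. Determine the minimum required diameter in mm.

For a solid shaft τ_max = 16T/(πd³), so d = (16T/(π τ_allow))^(1/3) = (16·11.80/(π·1.28×10^8))^(1/3) = 0.007772 m.

7.77 mm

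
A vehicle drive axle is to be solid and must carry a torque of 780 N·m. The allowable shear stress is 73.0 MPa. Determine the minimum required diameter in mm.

For a solid shaft τ_max = 16T/(πd³), so d = (16T/(π τ_allow))^(1/3) = (16·780.0/(π·7.30×10^7))^(1/3) = 0.03789 m.

37.9 mm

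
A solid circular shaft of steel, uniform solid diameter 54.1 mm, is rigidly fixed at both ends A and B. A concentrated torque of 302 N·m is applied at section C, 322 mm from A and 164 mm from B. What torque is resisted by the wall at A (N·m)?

102 N·m

With uniform GJ and both ends fixed, compatibility θ_AC = θ_CB gives T_A·a = T_B·b, together with T_A + T_B = T₀.
T_A = T₀·b/(a+b) = 302.0·164/486.0 = 101.9 N·m; T_B = 200.1 N·m.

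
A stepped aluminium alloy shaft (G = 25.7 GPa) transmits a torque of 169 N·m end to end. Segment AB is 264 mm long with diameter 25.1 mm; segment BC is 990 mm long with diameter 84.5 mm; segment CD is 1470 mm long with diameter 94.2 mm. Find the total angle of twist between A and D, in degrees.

2.70°

J_AB = π(0.0251)⁴/32 = 3.90×10^-8 m⁴; J_BC = π(0.0845)⁴/32 = 5.01×10^-6 m⁴; J_CD = π(0.0942)⁴/32 = 7.73×10^-6 m⁴.
θ = (T/G)·Σ L_i/J_i = (169.0/25.7×10⁹)·(0.264/3.90×10^-8 + 0.990/5.01×10^-6 + 1.47/7.73×10^-6) = 0.04710 rad.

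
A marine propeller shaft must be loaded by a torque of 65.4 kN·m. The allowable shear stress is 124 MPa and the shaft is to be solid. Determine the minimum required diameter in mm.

For a solid shaft τ_max = 16T/(πd³), so d = (16T/(π τ_allow))^(1/3) = (16·65400/(π·1.24×10^8))^(1/3) = 0.1390 m.

139 mm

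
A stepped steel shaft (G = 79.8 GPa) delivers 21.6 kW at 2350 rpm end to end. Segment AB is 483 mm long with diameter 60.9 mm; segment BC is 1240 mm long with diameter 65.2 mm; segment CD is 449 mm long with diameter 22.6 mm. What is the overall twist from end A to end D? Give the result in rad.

ω = 2π·2350/60 = 246.1 rad/s, so T = P/ω = 21.6×10³ / 246.1 = 87.77 N·m.
J_AB = π(0.0609)⁴/32 = 1.35×10^-6 m⁴; J_BC = π(0.0652)⁴/32 = 1.77×10^-6 m⁴; J_CD = π(0.0226)⁴/32 = 2.56×10^-8 m⁴.
θ = (T/G)·Σ L_i/J_i = (87.77/79.8×10⁹)·(0.483/1.35×10^-6 + 1.24/1.77×10^-6 + 0.449/2.56×10^-8) = 0.02044 rad.

0.0204 rad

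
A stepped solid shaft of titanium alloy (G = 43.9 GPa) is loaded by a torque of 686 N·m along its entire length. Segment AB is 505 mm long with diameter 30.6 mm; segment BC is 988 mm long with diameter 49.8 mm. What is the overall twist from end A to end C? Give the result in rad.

0.117 rad

J_AB = π(0.0306)⁴/32 = 8.61×10^-8 m⁴; J_BC = π(0.0498)⁴/32 = 6.04×10^-7 m⁴.
θ = (T/G)·Σ L_i/J_i = (686.0/43.9×10⁹)·(0.505/8.61×10^-8 + 0.988/6.04×10^-7) = 0.1172 rad.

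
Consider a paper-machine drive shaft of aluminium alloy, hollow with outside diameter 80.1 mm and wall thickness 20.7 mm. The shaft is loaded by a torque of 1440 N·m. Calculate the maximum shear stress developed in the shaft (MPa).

15.1 MPa

J = π(d_o⁴ − d_i⁴)/32 = π(0.0801⁴ − 0.0387⁴)/32 = 3.821×10^-6 m⁴.
τ_max = T·r/J = 1440 × 0.0400 / 3.821×10^-6 = 1.509×10^7 Pa.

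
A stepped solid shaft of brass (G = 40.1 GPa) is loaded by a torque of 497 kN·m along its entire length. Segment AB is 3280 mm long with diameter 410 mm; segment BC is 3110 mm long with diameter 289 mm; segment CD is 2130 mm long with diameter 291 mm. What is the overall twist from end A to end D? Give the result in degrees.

6.21°

J_AB = π(0.410)⁴/32 = 2.77×10^-3 m⁴; J_BC = π(0.289)⁴/32 = 6.85×10^-4 m⁴; J_CD = π(0.291)⁴/32 = 7.04×10^-4 m⁴.
θ = (T/G)·Σ L_i/J_i = (497000/40.1×10⁹)·(3.28/2.77×10^-3 + 3.11/6.85×10^-4 + 2.13/7.04×10^-4) = 0.1084 rad.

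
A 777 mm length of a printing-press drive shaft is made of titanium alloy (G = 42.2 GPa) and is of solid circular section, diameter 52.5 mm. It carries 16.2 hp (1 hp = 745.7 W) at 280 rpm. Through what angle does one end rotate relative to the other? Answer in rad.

0.0102 rad

ω = 2π·280/60 = 29.32 rad/s, so T = P/ω = 16.2×745.7 / 29.32 = 412.0 N·m.
J = πd⁴/32 = π(0.0525)⁴/32 = 7.458×10^-7 m⁴.
θ = T·L/(G·J) = 412.0 × 0.777 / (42.2×10⁹ × 7.458×10^-7) = 0.01017 rad.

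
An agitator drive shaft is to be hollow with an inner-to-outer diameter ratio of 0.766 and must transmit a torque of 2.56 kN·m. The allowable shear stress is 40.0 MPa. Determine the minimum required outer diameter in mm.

79.2 mm

For a hollow shaft with d_i/d_o = 0.766: τ_max = 16T/(π d_o³ (1−k⁴)), so d_o = [16T/(π τ_allow (1−k⁴))]^(1/3) = [16·2560/(π·4.00×10^7·0.6557)]^(1/3) = 0.07922 m.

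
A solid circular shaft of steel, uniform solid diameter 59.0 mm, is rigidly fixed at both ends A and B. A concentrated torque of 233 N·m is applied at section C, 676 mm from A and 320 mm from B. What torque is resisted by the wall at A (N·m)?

With uniform GJ and both ends fixed, compatibility θ_AC = θ_CB gives T_A·a = T_B·b, together with T_A + T_B = T₀.
T_A = T₀·b/(a+b) = 233.0·320/996.0 = 74.86 N·m; T_B = 158.1 N·m.

74.9 N·m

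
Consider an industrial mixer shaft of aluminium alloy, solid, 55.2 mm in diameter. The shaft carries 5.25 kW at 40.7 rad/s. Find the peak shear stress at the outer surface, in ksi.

0.566 ksi

ω = 40.7 rad/s, so T = P/ω = 5.25×10³ / 40.70 = 129.0 N·m.
J = πd⁴/32 = π(0.0552)⁴/32 = 9.115×10^-7 m⁴.
τ_max = T·r/J = 129.0 × 0.0276 / 9.115×10^-7 = 3.906×10^6 Pa.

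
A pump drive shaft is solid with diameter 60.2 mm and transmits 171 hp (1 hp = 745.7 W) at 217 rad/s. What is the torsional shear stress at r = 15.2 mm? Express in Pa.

ω = 217 rad/s, so T = P/ω = 171×745.7 / 217.0 = 587.6 N·m.
J = πd⁴/32 = π(0.0602)⁴/32 = 1.289×10^-6 m⁴.
Shear stress varies linearly with radius: τ = T·r/J = 587.6 × 0.0152 / 1.289×10^-6 = 6.927×10^6 Pa.

6.93e6 Pa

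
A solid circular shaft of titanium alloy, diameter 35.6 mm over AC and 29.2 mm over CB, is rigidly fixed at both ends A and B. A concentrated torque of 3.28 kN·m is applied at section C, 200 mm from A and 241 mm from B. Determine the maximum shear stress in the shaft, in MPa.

269 MPa

Compatibility: T_A·a/J_AC = T_B·b/J_CB with T_A + T_B = T₀.
J_AC = 1.58×10^-7 m⁴, J_CB = 7.14×10^-8 m⁴, so T_A = T₀·(J_AC/a)/((J_AC/a)+(J_CB/b)) = 2384 N·m, T_B = 895.6 N·m.
τ in each portion: τ_AC = 2.69×10^8 Pa, τ_CB = 1.83×10^8 Pa; maximum is in AC.
τ_max = T_AC·r/J = 2384·0.0178/1.58×10^-7 = 2.692×10^8 Pa.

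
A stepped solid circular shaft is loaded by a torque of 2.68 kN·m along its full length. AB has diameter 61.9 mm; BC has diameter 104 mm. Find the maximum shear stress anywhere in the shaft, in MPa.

Under the same torque, τ_max = 16T/(πd³) is largest where d is smallest — segment AB (d = 61.9 mm).
τ_max = 16·2680/(π·(0.0619)³) = 5.755×10^7 Pa.

57.5 MPa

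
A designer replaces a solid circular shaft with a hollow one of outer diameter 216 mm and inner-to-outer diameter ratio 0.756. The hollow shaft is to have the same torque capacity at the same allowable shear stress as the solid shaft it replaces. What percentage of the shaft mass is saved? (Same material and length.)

Equal τ_max and T ⇒ the solid shaft needs d_s³ = d_o³(1−k⁴), so d_s = 216·(1−0.756⁴)^(1/3) = 189.3 mm.
Area ratio A_h/A_s = d_o²(1−k²)/d_s² = (1−k²)/(1−k⁴)^(2/3) = 0.5577.
Mass saving = 1 − 0.5577 = 44.2 %.

44.2 %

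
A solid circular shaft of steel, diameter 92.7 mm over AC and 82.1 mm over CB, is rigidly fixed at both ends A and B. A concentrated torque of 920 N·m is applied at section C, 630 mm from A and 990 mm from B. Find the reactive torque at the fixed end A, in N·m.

661 N·m

Compatibility: T_A·a/J_AC = T_B·b/J_CB with T_A + T_B = T₀.
J_AC = 7.25×10^-6 m⁴, J_CB = 4.46×10^-6 m⁴, so T_A = T₀·(J_AC/a)/((J_AC/a)+(J_CB/b)) = 661.1 N·m, T_B = 258.9 N·m.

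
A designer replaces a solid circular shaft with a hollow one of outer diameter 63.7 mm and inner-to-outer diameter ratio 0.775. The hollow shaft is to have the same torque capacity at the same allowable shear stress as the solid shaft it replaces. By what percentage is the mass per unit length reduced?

Equal τ_max and T ⇒ the solid shaft needs d_s³ = d_o³(1−k⁴), so d_s = 63.7·(1−0.775⁴)^(1/3) = 54.87 mm.
Area ratio A_h/A_s = d_o²(1−k²)/d_s² = (1−k²)/(1−k⁴)^(2/3) = 0.5382.
Mass saving = 1 − 0.5382 = 46.2 %.

46.2 %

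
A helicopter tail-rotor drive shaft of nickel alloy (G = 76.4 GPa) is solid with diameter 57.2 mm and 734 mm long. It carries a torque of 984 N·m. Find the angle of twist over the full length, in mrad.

9.00 mrad

J = πd⁴/32 = π(0.0572)⁴/32 = 1.051×10^-6 m⁴.
θ = T·L/(G·J) = 984.0 × 0.734 / (76.4×10⁹ × 1.051×10^-6) = 8.995×10^-3 rad.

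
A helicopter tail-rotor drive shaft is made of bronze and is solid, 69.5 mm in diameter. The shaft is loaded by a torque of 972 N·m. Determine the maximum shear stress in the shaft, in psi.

2140 psi

J = πd⁴/32 = π(0.0695)⁴/32 = 2.291×10^-6 m⁴.
τ_max = T·r/J = 972.0 × 0.0348 / 2.291×10^-6 = 1.475×10^7 Pa.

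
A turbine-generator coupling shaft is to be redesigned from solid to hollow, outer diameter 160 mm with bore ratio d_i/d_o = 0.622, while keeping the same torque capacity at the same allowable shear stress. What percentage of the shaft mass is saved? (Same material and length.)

Equal τ_max and T ⇒ the solid shaft needs d_s³ = d_o³(1−k⁴), so d_s = 160·(1−0.622⁴)^(1/3) = 151.6 mm.
Area ratio A_h/A_s = d_o²(1−k²)/d_s² = (1−k²)/(1−k⁴)^(2/3) = 0.6831.
Mass saving = 1 − 0.6831 = 31.7 %.

31.7 %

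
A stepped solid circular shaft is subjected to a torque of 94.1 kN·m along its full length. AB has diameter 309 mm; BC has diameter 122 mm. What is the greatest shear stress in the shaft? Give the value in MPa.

Under the same torque, τ_max = 16T/(πd³) is largest where d is smallest — segment BC (d = 122 mm).
τ_max = 16·94100/(π·(0.122)³) = 2.639×10^8 Pa.

264 MPa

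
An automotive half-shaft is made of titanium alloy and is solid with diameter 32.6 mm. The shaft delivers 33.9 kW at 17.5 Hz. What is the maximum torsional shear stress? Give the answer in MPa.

45.3 MPa

ω = 2π·17.5 = 110.0 rad/s, so T = P/ω = 33.9×10³ / 110.0 = 308.3 N·m.
J = πd⁴/32 = π(0.0326)⁴/32 = 1.109×10^-7 m⁴.
τ_max = T·r/J = 308.3 × 0.0163 / 1.109×10^-7 = 4.532×10^7 Pa.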